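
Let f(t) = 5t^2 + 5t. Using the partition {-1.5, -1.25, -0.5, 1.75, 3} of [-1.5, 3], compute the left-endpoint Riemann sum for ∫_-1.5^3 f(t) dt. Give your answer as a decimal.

Subinterval widths: 0.25, 0.75, 2.25, 1.25.
Left endpoints: -1.5, -1.25, -0.5, 1.75.
f(-1.5) = 3.75, f(-1.25) = 1.5625, f(-0.5) = -1.25, f(1.75) = 24.0625.
Sum = Σ Δt_i · f(t_i).
Sum = 29.375.

29.375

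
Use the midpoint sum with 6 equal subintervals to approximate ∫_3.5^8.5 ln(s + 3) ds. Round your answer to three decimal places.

Δs = (8.5 − 3.5)/6 = 5/6.
Midpoints: 47/12, 4.75, 67/12, 77/12, 7.25, 97/12.
f(47/12) ≈ 1.934, f(4.75) ≈ 2.048, f(67/12) ≈ 2.150, f(77/12) ≈ 2.242, f(7.25) ≈ 2.327, f(97/12) ≈ 2.405.
Sum = Δs · [f(47/12) + f(4.75) + f(67/12) + ...].
Sum ≈ 10.922.

10.922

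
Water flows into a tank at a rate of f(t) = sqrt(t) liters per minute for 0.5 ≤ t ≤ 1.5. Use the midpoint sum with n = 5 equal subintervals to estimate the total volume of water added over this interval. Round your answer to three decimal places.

0.990

Δt = (1.5 − 0.5)/5 = 0.2.
Midpoints: 0.6, 0.8, 1, 1.2, 1.4.
f(0.6) ≈ 0.775, f(0.8) ≈ 0.894, f(1) ≈ 1.000, f(1.2) ≈ 1.095, f(1.4) ≈ 1.183.
Sum = Δt · [f(0.6) + f(0.8) + f(1) + f(1.2) + f(1.4)].
Sum ≈ 0.990.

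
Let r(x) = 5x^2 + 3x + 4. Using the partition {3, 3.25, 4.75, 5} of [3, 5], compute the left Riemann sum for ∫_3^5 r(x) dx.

147.109375

Subinterval widths: 0.25, 1.5, 0.25.
Left endpoints: 3, 3.25, 4.75.
r(3) = 58, r(3.25) = 66.5625, r(4.75) = 131.0625.
Sum = Σ Δx_i · r(x_i).
Sum = 147.109375.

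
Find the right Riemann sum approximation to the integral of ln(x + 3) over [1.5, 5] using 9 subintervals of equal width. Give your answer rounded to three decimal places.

6.478

Δx = (5 − 1.5)/9 = 7/18.
Right endpoints: 17/9, 41/18, 8/3, 55/18, 31/9, 23/6, 38/9, 83/18, 5.
f(17/9) ≈ 1.587, f(41/18) ≈ 1.664, f(8/3) ≈ 1.735, f(55/18) ≈ 1.801, f(31/9) ≈ 1.863, f(23/6) ≈ 1.922, f(38/9) ≈ 1.977, f(83/18) ≈ 2.030, f(5) ≈ 2.079.
Sum = Δx · [f(17/9) + f(41/18) + f(8/3) + ...].
Sum ≈ 6.478.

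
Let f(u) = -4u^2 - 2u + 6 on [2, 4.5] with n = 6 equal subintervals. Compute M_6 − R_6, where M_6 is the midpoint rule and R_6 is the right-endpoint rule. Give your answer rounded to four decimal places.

15.0174

M_6 ≈ -111.938657.
R_6 ≈ -126.956019.
M_6 − R_6 ≈ 15.0174.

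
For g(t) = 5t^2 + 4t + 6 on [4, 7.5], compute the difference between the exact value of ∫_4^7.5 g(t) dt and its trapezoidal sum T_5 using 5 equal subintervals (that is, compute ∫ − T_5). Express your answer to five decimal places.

-1.42917

Exact integral: ∫_4^7.5 g(t) dt ≈ 697.9583333.
T_5 = 699.3875.
Error ≈ 697.9583333 − 699.3875 ≈ -1.42917.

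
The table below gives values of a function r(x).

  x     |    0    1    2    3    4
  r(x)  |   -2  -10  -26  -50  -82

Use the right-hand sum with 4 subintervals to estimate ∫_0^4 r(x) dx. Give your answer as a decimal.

-168

Δx = 1.
Sum = 1·[(-10) + (-26) + (-50) + (-82)] = -168.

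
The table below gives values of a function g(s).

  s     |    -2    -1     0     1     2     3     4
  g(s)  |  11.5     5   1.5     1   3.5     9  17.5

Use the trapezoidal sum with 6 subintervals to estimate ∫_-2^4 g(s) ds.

Δs = 1.
T_6 = (1/2)·[11.5 + 2·5 + 2·1.5 + 2·1 + 2·3.5 + 2·9 + 17.5] = 34.5.

34.5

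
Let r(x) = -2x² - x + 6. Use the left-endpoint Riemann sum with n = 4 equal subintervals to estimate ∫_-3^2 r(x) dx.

3.4375

Δx = (2 − (-3))/4 = 1.25.
Left endpoints: -3, -1.75, -0.5, 0.75.
r(-3) = -9, r(-1.75) = 1.625, r(-0.5) = 6, r(0.75) = 4.125.
Sum = Δx · [r(-3) + r(-1.75) + r(-0.5) + r(0.75)].
Sum = 3.4375.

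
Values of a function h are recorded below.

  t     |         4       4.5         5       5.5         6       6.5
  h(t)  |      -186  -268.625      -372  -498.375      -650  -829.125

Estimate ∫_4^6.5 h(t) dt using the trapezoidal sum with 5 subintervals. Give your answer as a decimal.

-1148.28125

Δt = 0.5.
T_5 = (0.5/2)·[(-186) + 2·(-268.625) + 2·(-372) + 2·(-498.375) + 2·(-650) + (-829.125)] = -1148.28125.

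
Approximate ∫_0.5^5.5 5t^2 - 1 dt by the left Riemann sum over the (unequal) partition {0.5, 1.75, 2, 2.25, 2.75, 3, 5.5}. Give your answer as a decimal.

Subinterval widths: 1.25, 0.25, 0.25, 0.5, 0.25, 2.5.
Left endpoints: 0.5, 1.75, 2, 2.25, 2.75, 3.
f(0.5) = 0.25, f(1.75) = 14.3125, f(2) = 19, f(2.25) = 24.3125, f(2.75) = 36.8125, f(3) = 44.
Sum = Σ Δt_i · f(t_i).
Sum = 140.

140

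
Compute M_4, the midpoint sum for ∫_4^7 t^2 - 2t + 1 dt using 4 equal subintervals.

Δt = (7 − 4)/4 = 0.75.
Midpoints: 4.375, 5.125, 5.875, 6.625.
f(4.375) = 11.390625, f(5.125) = 17.015625, f(5.875) = 23.765625, f(6.625) = 31.640625.
Sum = Δt · [f(4.375) + f(5.125) + f(5.875) + f(6.625)].
Sum = 62.859375.

62.859375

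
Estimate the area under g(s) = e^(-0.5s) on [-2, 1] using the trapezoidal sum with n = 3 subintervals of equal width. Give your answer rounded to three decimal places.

Δs = (1 − (-2))/3 = 1.
g(-2) ≈ 2.718, g(-1) ≈ 1.649, g(0) ≈ 1.000, g(1) ≈ 0.607.
T_3 = (Δs/2)·[g(s_0) + 2g(s_1) + 2g(s_2) + g(s_3)].
Sum ≈ 4.311.

4.311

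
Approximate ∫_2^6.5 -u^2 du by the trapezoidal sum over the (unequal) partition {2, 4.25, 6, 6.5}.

Subinterval widths: 2.25, 1.75, 0.5.
f(2) = -4, f(4.25) = -18.0625, f(6) = -36, f(6.5) = -42.25.
On each subinterval the trapezoid contributes (Δu_i/2)·[f(u_{i-1}) + f(u_i)].
Sum = -91.6875.

-91.6875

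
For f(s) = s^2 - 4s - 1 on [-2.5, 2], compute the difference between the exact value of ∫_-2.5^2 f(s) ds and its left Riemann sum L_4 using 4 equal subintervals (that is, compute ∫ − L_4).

Exact integral: ∫_-2.5^2 f(s) ds = 7.875.
L_4 = 20.21484375.
Error = 7.875 − 20.21484375 = -12.33984375.

-12.33984375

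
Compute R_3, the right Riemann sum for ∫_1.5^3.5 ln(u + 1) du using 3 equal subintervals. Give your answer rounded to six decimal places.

Δu = (3.5 − 1.5)/3 = 2/3.
Right endpoints: 13/6, 17/6, 3.5.
f(13/6) ≈ 1.152680, f(17/6) ≈ 1.343735, f(3.5) ≈ 1.504077.
Sum = Δu · [f(13/6) + f(17/6) + f(3.5)].
Sum ≈ 2.666994.

2.666994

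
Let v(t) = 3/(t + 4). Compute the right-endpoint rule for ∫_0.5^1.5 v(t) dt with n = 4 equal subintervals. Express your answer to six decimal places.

0.587116

Δt = (1.5 − 0.5)/4 = 0.25.
Right endpoints: 0.75, 1, 1.25, 1.5.
v(0.75) = 12/19, v(1) = 0.6, v(1.25) = 4/7, v(1.5) = 6/11.
Sum = Δt · [v(0.75) + v(1) + v(1.25) + v(1.5)].
Sum ≈ 0.587116.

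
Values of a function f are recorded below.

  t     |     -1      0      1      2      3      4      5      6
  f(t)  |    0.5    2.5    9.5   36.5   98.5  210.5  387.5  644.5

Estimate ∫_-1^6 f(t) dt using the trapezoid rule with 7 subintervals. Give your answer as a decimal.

Δt = 1.
T_7 = (1/2)·[0.5 + 2·2.5 + 2·9.5 + 2·36.5 + 2·98.5 + 2·210.5 + 2·387.5 + 644.5] = 1067.5.

1067.5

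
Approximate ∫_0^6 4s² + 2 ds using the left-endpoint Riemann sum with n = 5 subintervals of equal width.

219.36

Δs = (6 − 0)/5 = 1.2.
Left endpoints: 0, 1.2, 2.4, 3.6, 4.8.
f(0) = 2, f(1.2) = 7.76, f(2.4) = 25.04, f(3.6) = 53.84, f(4.8) = 94.16.
Sum = Δs · [f(0) + f(1.2) + f(2.4) + f(3.6) + f(4.8)].
Sum = 219.36.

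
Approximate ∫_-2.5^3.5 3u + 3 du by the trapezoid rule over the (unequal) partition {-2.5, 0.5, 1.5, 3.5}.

27

Subinterval widths: 3, 1, 2.
f(-2.5) = -4.5, f(0.5) = 4.5, f(1.5) = 7.5, f(3.5) = 13.5.
On each subinterval the trapezoid contributes (Δu_i/2)·[f(u_{i-1}) + f(u_i)].
Sum = 27.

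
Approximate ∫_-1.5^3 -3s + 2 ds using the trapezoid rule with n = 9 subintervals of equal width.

Δs = (3 − (-1.5))/9 = 0.5.
f(-1.5) = 6.5, f(-1) = 5, f(-0.5) = 3.5, f(0) = 2, f(0.5) = 0.5, f(1) = -1, f(1.5) = -2.5, f(2) = -4, f(2.5) = -5.5, f(3) = -7.
T_9 = (Δs/2)·[f(s_0) + 2f(s_1) + ... + 2f(s_{8}) + f(s_9)].
Sum = -1.125.

-1.125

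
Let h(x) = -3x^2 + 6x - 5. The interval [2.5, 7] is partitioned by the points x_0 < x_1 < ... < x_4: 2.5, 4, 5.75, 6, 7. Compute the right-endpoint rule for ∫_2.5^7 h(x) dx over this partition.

-294.703125

Subinterval widths: 1.5, 1.75, 0.25, 1.
Right endpoints: 4, 5.75, 6, 7.
h(4) = -29, h(5.75) = -69.6875, h(6) = -77, h(7) = -110.
Sum = Σ Δx_i · h(x_i).
Sum = -294.703125.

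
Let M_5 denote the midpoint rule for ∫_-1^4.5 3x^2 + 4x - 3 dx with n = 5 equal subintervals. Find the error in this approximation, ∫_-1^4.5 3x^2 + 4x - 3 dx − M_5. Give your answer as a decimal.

Exact integral: ∫_-1^4.5 f(x) dx = 114.125.
M_5 = 112.46125.
Error = 114.125 − 112.46125 = 1.66375.

1.66375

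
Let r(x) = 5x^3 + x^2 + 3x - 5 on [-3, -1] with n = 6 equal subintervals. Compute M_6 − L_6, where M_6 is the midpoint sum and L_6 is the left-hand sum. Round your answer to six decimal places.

M_6 ≈ -112.79629630.
L_6 ≈ -135.74074074.
M_6 − L_6 ≈ 22.944444.

22.944444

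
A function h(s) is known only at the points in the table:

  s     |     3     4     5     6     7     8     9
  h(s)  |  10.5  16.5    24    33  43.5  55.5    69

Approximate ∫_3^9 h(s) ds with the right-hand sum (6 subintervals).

241.5

Δs = 1.
Sum = 1·[16.5 + 24 + 33 + 43.5 + 55.5 + 69] = 241.5.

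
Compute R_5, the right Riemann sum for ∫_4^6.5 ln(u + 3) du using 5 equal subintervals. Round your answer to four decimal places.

Δu = (6.5 − 4)/5 = 0.5.
Right endpoints: 4.5, 5, 5.5, 6, 6.5.
f(4.5) ≈ 2.0149, f(5) ≈ 2.0794, f(5.5) ≈ 2.1401, f(6) ≈ 2.1972, f(6.5) ≈ 2.2513.
Sum = Δu · [f(4.5) + f(5) + f(5.5) + f(6) + f(6.5)].
Sum ≈ 5.3415.

5.3415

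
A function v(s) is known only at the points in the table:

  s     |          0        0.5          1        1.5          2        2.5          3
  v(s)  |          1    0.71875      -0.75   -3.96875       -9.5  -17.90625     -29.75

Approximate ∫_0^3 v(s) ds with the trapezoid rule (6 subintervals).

Δs = 0.5.
T_6 = (0.5/2)·[1 + 2·0.71875 + 2·(-0.75) + 2·(-3.96875) + 2·(-9.5) + 2·(-17.90625) + (-29.75)] = -22.890625.

-22.890625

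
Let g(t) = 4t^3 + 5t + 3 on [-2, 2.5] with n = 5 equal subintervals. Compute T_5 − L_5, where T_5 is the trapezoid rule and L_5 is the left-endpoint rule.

T_5 = 44.01.
L_5 = -8.64.
T_5 − L_5 = 52.65.

52.65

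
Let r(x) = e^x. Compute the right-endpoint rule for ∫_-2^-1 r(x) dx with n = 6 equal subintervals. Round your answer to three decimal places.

Δx = (-1 − (-2))/6 = 1/6.
Right endpoints: -11/6, -5/3, -1.5, -4/3, -7/6, -1.
r(-11/6) ≈ 0.160, r(-5/3) ≈ 0.189, r(-1.5) ≈ 0.223, r(-4/3) ≈ 0.264, r(-7/6) ≈ 0.311, r(-1) ≈ 0.368.
Sum = Δx · [r(-11/6) + r(-5/3) + r(-1.5) + ...].
Sum ≈ 0.252.

0.252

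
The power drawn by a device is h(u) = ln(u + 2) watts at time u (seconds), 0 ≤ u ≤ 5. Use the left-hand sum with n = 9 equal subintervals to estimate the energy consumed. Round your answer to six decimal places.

6.877933

Δu = (5 − 0)/9 = 5/9.
Left endpoints: 0, 5/9, 10/9, 5/3, 20/9, 25/9, 10/3, 35/9, 40/9.
h(0) ≈ 0.693147, h(5/9) ≈ 0.938270, h(10/9) ≈ 1.134980, h(5/3) ≈ 1.299283, h(20/9) ≈ 1.440362, h(25/9) ≈ 1.563976, h(10/3) ≈ 1.673976, h(35/9) ≈ 1.773067, h(40/9) ≈ 1.863218.
Sum = Δu · [h(0) + h(5/9) + h(10/9) + ...].
Sum ≈ 6.877933.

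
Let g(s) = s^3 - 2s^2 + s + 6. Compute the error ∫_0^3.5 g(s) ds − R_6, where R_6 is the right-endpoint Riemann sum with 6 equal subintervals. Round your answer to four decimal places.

Exact integral: ∫_0^3.5 g(s) ds ≈ 36.057292.
R_6 ≈ 43.082610.
Error ≈ 36.057292 − 43.082610 ≈ -7.0253.

-7.0253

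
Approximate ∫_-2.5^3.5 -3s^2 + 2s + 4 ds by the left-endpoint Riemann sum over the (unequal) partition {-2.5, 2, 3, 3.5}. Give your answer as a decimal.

-101.375

Subinterval widths: 4.5, 1, 0.5.
Left endpoints: -2.5, 2, 3.
f(-2.5) = -19.75, f(2) = -4, f(3) = -17.
Sum = Σ Δs_i · f(s_i).
Sum = -101.375.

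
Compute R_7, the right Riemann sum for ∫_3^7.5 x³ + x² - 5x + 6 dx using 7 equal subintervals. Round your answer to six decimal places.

951.336735

Δx = (7.5 − 3)/7 = 9/14.
Right endpoints: 51/14, 30/7, 69/14, 39/7, 87/14, 48/7, 7.5.
f(51/14) = 135549/2744, f(30/7) = 28008/343, f(69/14) = 344007/2744, f(39/7) = 62469/343, f(87/14) = 695673/2744, f(48/7) = 117018/343, f(7.5) = 446.625.
Sum = Δx · [f(51/14) + f(30/7) + f(69/14) + ...].
Sum ≈ 951.336735.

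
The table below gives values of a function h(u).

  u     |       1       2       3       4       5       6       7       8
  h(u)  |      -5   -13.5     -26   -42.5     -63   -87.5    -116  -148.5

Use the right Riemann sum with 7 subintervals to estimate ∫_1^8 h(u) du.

-497

Δu = 1.
Sum = 1·[(-13.5) + (-26) + (-42.5) + (-63) + (-87.5) + (-116) + (-148.5)] = -497.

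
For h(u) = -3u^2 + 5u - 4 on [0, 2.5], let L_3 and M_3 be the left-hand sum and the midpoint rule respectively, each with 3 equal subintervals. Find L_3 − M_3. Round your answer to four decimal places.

L_3 ≈ -8.263889.
M_3 ≈ -9.565972.
L_3 − M_3 ≈ 1.3021.

1.3021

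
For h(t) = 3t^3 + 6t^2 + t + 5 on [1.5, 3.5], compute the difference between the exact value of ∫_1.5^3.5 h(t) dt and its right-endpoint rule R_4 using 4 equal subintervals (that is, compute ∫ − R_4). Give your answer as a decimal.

Exact integral: ∫_1.5^3.5 h(t) dt = 202.75.
R_4 = 250.25.
Error = 202.75 − 250.25 = -47.5.

-47.5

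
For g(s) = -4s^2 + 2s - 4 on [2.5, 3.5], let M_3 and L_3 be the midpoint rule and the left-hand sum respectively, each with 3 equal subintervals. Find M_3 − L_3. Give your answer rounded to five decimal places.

-3.55556

M_3 ≈ -34.2962963.
L_3 ≈ -30.7407407.
M_3 − L_3 ≈ -3.55556.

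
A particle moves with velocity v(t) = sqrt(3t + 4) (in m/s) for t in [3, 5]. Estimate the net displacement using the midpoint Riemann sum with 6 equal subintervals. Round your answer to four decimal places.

Δt = (5 − 3)/6 = 1/3.
Midpoints: 19/6, 3.5, 23/6, 25/6, 4.5, 29/6.
v(19/6) ≈ 3.6742, v(3.5) ≈ 3.8079, v(23/6) ≈ 3.9370, v(25/6) ≈ 4.0620, v(4.5) ≈ 4.1833, v(29/6) ≈ 4.3012.
Sum = Δt · [v(19/6) + v(3.5) + v(23/6) + ...].
Sum ≈ 7.9885.

7.9885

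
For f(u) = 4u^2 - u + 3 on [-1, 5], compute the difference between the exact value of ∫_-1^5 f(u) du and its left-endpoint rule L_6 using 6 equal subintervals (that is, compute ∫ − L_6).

Exact integral: ∫_-1^5 f(u) du = 174.
L_6 = 133.
Error = 174 − 133 = 41.

41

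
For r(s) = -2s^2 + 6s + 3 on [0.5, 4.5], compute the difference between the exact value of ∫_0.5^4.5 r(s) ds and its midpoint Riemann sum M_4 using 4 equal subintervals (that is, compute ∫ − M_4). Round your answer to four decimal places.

Exact integral: ∫_0.5^4.5 r(s) ds ≈ 11.333333.
M_4 = 12.
Error ≈ 11.333333 − 12 ≈ -0.6667.

-0.6667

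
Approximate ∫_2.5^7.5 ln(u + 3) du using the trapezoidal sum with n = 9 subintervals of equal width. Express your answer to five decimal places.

Δu = (7.5 − 2.5)/9 = 5/9.
f(2.5) ≈ 1.70475, f(55/18) ≈ 1.80098, f(65/18) ≈ 1.88875, f(25/6) ≈ 1.96944, f(85/18) ≈ 2.04410, f(95/18) ≈ 2.11357, f(35/6) ≈ 2.17853, f(115/18) ≈ 2.23953, f(125/18) ≈ 2.29701, f(7.5) ≈ 2.35138.
T_9 = (Δu/2)·[f(u_0) + 2f(u_1) + ... + 2f(u_{8}) + f(u_9)].
Sum ≈ 10.31110.

10.31110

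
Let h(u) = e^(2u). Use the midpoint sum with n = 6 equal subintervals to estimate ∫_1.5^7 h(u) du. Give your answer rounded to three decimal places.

Δu = (7 − 1.5)/6 = 11/12.
Midpoints: 47/24, 2.875, 91/24, 113/24, 5.625, 157/24.
h(47/24) ≈ 50.233, h(2.875) ≈ 314.191, h(91/24) ≈ 1965.169, h(113/24) ≈ 12291.542, h(5.625) ≈ 76879.920, h(157/24) ≈ 480860.907.
Sum = Δu · [h(47/24) + h(2.875) + h(91/24) + ...].
Sum ≈ 524665.131.

524665.131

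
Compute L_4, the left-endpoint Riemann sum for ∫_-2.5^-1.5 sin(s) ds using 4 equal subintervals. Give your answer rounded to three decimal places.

Δs = (-1.5 − (-2.5))/4 = 0.25.
Left endpoints: -2.5, -2.25, -2, -1.75.
f(-2.5) ≈ -0.598, f(-2.25) ≈ -0.778, f(-2) ≈ -0.909, f(-1.75) ≈ -0.984.
Sum = Δs · [f(-2.5) + f(-2.25) + f(-2) + f(-1.75)].
Sum ≈ -0.817.

-0.817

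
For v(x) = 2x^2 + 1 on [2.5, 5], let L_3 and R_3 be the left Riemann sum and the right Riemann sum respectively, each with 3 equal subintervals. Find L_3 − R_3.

-31.25

L_3 ≈ 60.370370.
R_3 ≈ 91.620370.
L_3 − R_3 = -31.25.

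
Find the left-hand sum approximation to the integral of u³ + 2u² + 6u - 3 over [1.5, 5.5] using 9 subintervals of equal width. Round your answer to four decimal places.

355.8128

Δu = (5.5 − 1.5)/9 = 4/9.
Left endpoints: 1.5, 35/18, 43/18, 17/6, 59/18, 67/18, 25/6, 83/18, 91/18.
f(1.5) = 13.875, f(35/18) = 137519/5832, f(43/18) = 212167/5832, f(17/6) = 11405/216, f(59/18) = 427895/5832, f(67/18) = 575119/5832, f(25/6) = 27877/216, f(83/18) = 963647/5832, f(91/18) = 1211095/5832.
Sum = Δu · [f(1.5) + f(35/18) + f(43/18) + ...].
Sum ≈ 355.8128.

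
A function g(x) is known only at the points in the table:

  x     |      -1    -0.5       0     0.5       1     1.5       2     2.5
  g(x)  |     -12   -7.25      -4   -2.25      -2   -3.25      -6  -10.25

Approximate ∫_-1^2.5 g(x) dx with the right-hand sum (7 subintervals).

-17.5

Δx = 0.5.
Sum = 0.5·[(-7.25) + (-4) + (-2.25) + (-2) + (-3.25) + (-6) + (-10.25)] = -17.5.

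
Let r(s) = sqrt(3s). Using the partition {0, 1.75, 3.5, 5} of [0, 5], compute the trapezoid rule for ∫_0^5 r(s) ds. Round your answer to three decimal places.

12.180

Subinterval widths: 1.75, 1.75, 1.5.
r(0) ≈ 0.000, r(1.75) ≈ 2.291, r(3.5) ≈ 3.240, r(5) ≈ 3.873.
On each subinterval the trapezoid contributes (Δs_i/2)·[r(s_{i-1}) + r(s_i)].
Sum ≈ 12.180.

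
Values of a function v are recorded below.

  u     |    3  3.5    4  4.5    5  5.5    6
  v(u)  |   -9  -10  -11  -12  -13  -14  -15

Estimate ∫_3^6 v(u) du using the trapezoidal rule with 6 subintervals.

-36

Δu = 0.5.
T_6 = (0.5/2)·[(-9) + 2·(-10) + 2·(-11) + 2·(-12) + 2·(-13) + 2·(-14) + (-15)] = -36.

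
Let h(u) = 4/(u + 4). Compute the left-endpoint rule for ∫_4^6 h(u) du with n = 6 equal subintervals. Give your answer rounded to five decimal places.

Δu = (6 − 4)/6 = 1/3.
Left endpoints: 4, 13/3, 14/3, 5, 16/3, 17/3.
h(4) = 0.5, h(13/3) = 0.48, h(14/3) = 6/13, h(5) = 4/9, h(16/3) = 3/7, h(17/3) = 12/29.
Sum = Δu · [h(4) + h(13/3) + h(14/3) + ...].
Sum ≈ 0.90945.

0.90945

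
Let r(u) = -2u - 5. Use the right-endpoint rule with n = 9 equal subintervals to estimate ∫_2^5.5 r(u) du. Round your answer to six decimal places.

Δu = (5.5 − 2)/9 = 7/18.
Right endpoints: 43/18, 25/9, 19/6, 32/9, 71/18, 13/3, 85/18, 46/9, 5.5.
r(43/18) = -88/9, r(25/9) = -95/9, r(19/6) = -34/3, r(32/9) = -109/9, r(71/18) = -116/9, r(13/3) = -41/3, r(85/18) = -130/9, r(46/9) = -137/9, r(5.5) = -16.
Sum = Δu · [r(43/18) + r(25/9) + r(19/6) + ...].
Sum ≈ -45.111111.

-45.111111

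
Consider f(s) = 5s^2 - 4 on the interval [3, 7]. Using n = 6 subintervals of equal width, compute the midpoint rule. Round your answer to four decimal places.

509.9259

Δs = (7 − 3)/6 = 2/3.
Midpoints: 10/3, 4, 14/3, 16/3, 6, 20/3.
f(10/3) = 464/9, f(4) = 76, f(14/3) = 944/9, f(16/3) = 1244/9, f(6) = 176, f(20/3) = 1964/9.
Sum = Δs · [f(10/3) + f(4) + f(14/3) + ...].
Sum ≈ 509.9259.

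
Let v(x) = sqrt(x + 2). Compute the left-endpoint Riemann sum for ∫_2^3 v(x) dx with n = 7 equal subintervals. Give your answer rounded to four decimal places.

2.1033

Δx = (3 − 2)/7 = 1/7.
Left endpoints: 2, 15/7, 16/7, 17/7, 18/7, 19/7, 20/7.
v(2) ≈ 2.0000, v(15/7) ≈ 2.0354, v(16/7) ≈ 2.0702, v(17/7) ≈ 2.1044, v(18/7) ≈ 2.1381, v(19/7) ≈ 2.1712, v(20/7) ≈ 2.2039.
Sum = Δx · [v(2) + v(15/7) + v(16/7) + ...].
Sum ≈ 2.1033.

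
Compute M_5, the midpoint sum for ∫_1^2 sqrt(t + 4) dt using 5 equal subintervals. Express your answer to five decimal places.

Δt = (2 − 1)/5 = 0.2.
Midpoints: 1.1, 1.3, 1.5, 1.7, 1.9.
f(1.1) ≈ 2.25832, f(1.3) ≈ 2.30217, f(1.5) ≈ 2.34521, f(1.7) ≈ 2.38747, f(1.9) ≈ 2.42899.
Sum = Δt · [f(1.1) + f(1.3) + f(1.5) + f(1.7) + f(1.9)].
Sum ≈ 2.34443.

2.34443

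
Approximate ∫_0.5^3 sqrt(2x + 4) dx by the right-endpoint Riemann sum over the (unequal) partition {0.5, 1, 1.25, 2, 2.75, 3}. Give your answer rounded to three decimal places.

7.086

Subinterval widths: 0.5, 0.25, 0.75, 0.75, 0.25.
Right endpoints: 1, 1.25, 2, 2.75, 3.
f(1) ≈ 2.449, f(1.25) ≈ 2.550, f(2) ≈ 2.828, f(2.75) ≈ 3.082, f(3) ≈ 3.162.
Sum = Σ Δx_i · f(x_i).
Sum ≈ 7.086.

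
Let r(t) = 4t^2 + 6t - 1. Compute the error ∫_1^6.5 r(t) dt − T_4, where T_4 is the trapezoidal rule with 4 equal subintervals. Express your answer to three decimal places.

-6.932

Exact integral: ∫_1^6.5 r(t) dt ≈ 483.08333.
T_4 = 490.015625.
Error ≈ 483.08333 − 490.015625 ≈ -6.932.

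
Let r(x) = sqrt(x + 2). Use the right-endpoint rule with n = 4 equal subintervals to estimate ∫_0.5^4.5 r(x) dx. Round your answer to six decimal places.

Δx = (4.5 − 0.5)/4 = 1.
Right endpoints: 1.5, 2.5, 3.5, 4.5.
r(1.5) ≈ 1.870829, r(2.5) ≈ 2.121320, r(3.5) ≈ 2.345208, r(4.5) ≈ 2.549510.
Sum = Δx · [r(1.5) + r(2.5) + r(3.5) + r(4.5)].
Sum ≈ 8.886867.

8.886867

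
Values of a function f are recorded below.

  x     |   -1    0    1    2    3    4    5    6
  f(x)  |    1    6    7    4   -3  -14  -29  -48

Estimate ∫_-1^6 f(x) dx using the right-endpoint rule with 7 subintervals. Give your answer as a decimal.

Δx = 1.
Sum = 1·[6 + 7 + 4 + (-3) + (-14) + (-29) + (-48)] = -77.

-77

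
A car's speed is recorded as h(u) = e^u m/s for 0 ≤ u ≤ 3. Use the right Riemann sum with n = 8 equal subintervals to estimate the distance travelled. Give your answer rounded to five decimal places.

22.88721

Δu = (3 − 0)/8 = 0.375.
Right endpoints: 0.375, 0.75, 1.125, 1.5, 1.875, 2.25, 2.625, 3.
h(0.375) ≈ 1.45499, h(0.75) ≈ 2.11700, h(1.125) ≈ 3.08022, h(1.5) ≈ 4.48169, h(1.875) ≈ 6.52082, h(2.25) ≈ 9.48774, h(2.625) ≈ 13.80457, h(3) ≈ 20.08554.
Sum = Δu · [h(0.375) + h(0.75) + h(1.125) + ...].
Sum ≈ 22.88721.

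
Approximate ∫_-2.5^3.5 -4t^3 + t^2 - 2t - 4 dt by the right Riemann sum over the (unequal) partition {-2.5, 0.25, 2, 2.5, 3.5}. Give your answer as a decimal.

Subinterval widths: 2.75, 1.75, 0.5, 1.
Right endpoints: 0.25, 2, 2.5, 3.5.
f(0.25) = -4.5, f(2) = -36, f(2.5) = -65.25, f(3.5) = -170.25.
Sum = Σ Δt_i · f(t_i).
Sum = -278.25.

-278.25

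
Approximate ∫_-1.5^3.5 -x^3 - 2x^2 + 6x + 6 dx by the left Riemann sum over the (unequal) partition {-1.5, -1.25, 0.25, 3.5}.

18.87890625

Subinterval widths: 0.25, 1.5, 3.25.
Left endpoints: -1.5, -1.25, 0.25.
f(-1.5) = -4.125, f(-1.25) = -2.671875, f(0.25) = 7.359375.
Sum = Σ Δx_i · f(x_i).
Sum = 18.87890625.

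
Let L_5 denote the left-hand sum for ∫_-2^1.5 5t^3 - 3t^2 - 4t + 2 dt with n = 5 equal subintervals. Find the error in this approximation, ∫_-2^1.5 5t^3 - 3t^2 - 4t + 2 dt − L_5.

18.773125

Exact integral: ∫_-2^1.5 f(t) dt = -14.546875.
L_5 = -33.32.
Error = -14.546875 − (-33.32) = 18.773125.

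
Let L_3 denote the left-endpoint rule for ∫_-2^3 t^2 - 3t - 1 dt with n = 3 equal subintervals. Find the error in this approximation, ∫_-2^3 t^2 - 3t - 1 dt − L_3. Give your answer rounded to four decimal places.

-10.6481

Exact integral: ∫_-2^3 f(t) dt ≈ -0.833333.
L_3 ≈ 9.814815.
Error ≈ -0.833333 − 9.814815 ≈ -10.6481.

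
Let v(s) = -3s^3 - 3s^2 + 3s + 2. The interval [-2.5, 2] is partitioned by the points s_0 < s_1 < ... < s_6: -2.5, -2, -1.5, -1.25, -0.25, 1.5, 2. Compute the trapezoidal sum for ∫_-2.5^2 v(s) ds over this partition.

Subinterval widths: 0.5, 0.5, 0.25, 1, 1.75, 0.5.
v(-2.5) = 22.625, v(-2) = 8, v(-1.5) = 0.875, v(-1.25) = -0.578125, v(-0.25) = 1.109375, v(1.5) = -10.375, v(2) = -28.
On each subinterval the trapezoid contributes (Δs_i/2)·[v(s_{i-1}) + v(s_i)].
Sum = -7.5234375.

-7.5234375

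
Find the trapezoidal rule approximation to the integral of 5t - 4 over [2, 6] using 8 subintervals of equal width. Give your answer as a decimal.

Δt = (6 − 2)/8 = 0.5.
f(2) = 6, f(2.5) = 8.5, f(3) = 11, f(3.5) = 13.5, f(4) = 16, f(4.5) = 18.5, f(5) = 21, f(5.5) = 23.5, f(6) = 26.
T_8 = (Δt/2)·[f(t_0) + 2f(t_1) + ... + 2f(t_{7}) + f(t_8)].
Sum = 64.

64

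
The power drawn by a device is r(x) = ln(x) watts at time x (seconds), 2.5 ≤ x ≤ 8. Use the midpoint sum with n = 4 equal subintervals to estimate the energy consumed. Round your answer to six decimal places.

8.865974

Δx = (8 − 2.5)/4 = 1.375.
Midpoints: 3.1875, 4.5625, 5.9375, 7.3125.
r(3.1875) ≈ 1.159237, r(4.5625) ≈ 1.517871, r(5.9375) ≈ 1.781288, r(7.3125) ≈ 1.989585.
Sum = Δx · [r(3.1875) + r(4.5625) + r(5.9375) + r(7.3125)].
Sum ≈ 8.865974.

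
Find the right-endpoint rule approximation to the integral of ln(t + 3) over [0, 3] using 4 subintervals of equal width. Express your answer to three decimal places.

4.707

Δt = (3 − 0)/4 = 0.75.
Right endpoints: 0.75, 1.5, 2.25, 3.
f(0.75) ≈ 1.322, f(1.5) ≈ 1.504, f(2.25) ≈ 1.658, f(3) ≈ 1.792.
Sum = Δt · [f(0.75) + f(1.5) + f(2.25) + f(3)].
Sum ≈ 4.707.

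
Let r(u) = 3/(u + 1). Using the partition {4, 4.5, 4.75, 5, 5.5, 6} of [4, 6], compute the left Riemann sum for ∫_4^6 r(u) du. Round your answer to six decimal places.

Subinterval widths: 0.5, 0.25, 0.25, 0.5, 0.5.
Left endpoints: 4, 4.5, 4.75, 5, 5.5.
r(4) = 0.6, r(4.5) = 6/11, r(4.75) = 12/23, r(5) = 0.5, r(5.5) = 6/13.
Sum = Σ Δu_i · r(u_i).
Sum ≈ 1.047568.

1.047568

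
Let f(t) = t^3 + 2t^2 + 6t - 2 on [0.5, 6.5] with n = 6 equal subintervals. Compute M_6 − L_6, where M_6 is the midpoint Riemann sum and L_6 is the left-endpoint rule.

178.5

M_6 = 737.
L_6 = 558.5.
M_6 − L_6 = 178.5.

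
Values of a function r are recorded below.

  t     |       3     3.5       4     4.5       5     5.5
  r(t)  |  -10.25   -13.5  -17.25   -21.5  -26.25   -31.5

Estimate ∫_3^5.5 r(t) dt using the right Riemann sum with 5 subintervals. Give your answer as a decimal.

Δt = 0.5.
Sum = 0.5·[(-13.5) + (-17.25) + (-21.5) + (-26.25) + (-31.5)] = -55.

-55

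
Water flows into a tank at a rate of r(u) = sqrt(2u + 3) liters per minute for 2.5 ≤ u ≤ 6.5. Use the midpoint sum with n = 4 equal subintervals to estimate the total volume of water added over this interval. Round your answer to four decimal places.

13.7952

Δu = (6.5 − 2.5)/4 = 1.
Midpoints: 3, 4, 5, 6.
r(3) ≈ 3.0000, r(4) ≈ 3.3166, r(5) ≈ 3.6056, r(6) ≈ 3.8730.
Sum = Δu · [r(3) + r(4) + r(5) + r(6)].
Sum ≈ 13.7952.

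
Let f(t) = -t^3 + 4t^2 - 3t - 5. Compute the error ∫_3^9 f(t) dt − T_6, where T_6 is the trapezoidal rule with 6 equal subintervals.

Exact integral: ∫_3^9 f(t) dt = -822.
T_6 = -836.
Error = -822 − (-836) = 14.

14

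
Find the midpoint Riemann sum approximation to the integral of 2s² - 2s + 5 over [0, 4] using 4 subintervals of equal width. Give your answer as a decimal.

46

Δs = (4 − 0)/4 = 1.
Midpoints: 0.5, 1.5, 2.5, 3.5.
f(0.5) = 4.5, f(1.5) = 6.5, f(2.5) = 12.5, f(3.5) = 22.5.
Sum = Δs · [f(0.5) + f(1.5) + f(2.5) + f(3.5)].
Sum = 46.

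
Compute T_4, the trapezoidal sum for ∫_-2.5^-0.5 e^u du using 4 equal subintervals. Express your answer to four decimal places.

0.5353

Δu = (-0.5 − (-2.5))/4 = 0.5.
f(-2.5) ≈ 0.0821, f(-2) ≈ 0.1353, f(-1.5) ≈ 0.2231, f(-1) ≈ 0.3679, f(-0.5) ≈ 0.6065.
T_4 = (Δu/2)·[f(u_0) + 2f(u_1) + 2f(u_2) + 2f(u_3) + f(u_4)].
Sum ≈ 0.5353.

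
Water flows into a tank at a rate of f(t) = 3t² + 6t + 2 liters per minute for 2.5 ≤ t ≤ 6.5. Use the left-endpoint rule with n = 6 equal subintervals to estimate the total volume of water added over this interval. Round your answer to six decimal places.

331.888889

Δt = (6.5 − 2.5)/6 = 2/3.
Left endpoints: 2.5, 19/6, 23/6, 4.5, 31/6, 35/6.
f(2.5) = 35.75, f(19/6) = 613/12, f(23/6) = 829/12, f(4.5) = 89.75, f(31/6) = 1357/12, f(35/6) = 1669/12.
Sum = Δt · [f(2.5) + f(19/6) + f(23/6) + ...].
Sum ≈ 331.888889.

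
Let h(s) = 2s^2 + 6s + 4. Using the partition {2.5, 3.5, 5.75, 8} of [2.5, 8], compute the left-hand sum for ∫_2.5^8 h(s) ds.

Subinterval widths: 1, 2.25, 2.25.
Left endpoints: 2.5, 3.5, 5.75.
h(2.5) = 31.5, h(3.5) = 49.5, h(5.75) = 104.625.
Sum = Σ Δs_i · h(s_i).
Sum = 378.28125.

378.28125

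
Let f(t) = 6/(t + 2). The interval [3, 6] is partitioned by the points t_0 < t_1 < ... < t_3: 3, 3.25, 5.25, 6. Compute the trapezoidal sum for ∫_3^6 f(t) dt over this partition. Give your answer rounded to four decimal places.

Subinterval widths: 0.25, 2, 0.75.
f(3) = 1.2, f(3.25) = 8/7, f(5.25) = 24/29, f(6) = 0.75.
On each subinterval the trapezoid contributes (Δt_i/2)·[f(t_{i-1}) + f(t_i)].
Sum ≈ 2.8549.

2.8549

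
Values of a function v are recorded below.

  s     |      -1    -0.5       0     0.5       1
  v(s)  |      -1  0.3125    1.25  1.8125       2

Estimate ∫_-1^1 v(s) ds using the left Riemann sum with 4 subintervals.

1.1875

Δs = 0.5.
Sum = 0.5·[(-1) + 0.3125 + 1.25 + 1.8125] = 1.1875.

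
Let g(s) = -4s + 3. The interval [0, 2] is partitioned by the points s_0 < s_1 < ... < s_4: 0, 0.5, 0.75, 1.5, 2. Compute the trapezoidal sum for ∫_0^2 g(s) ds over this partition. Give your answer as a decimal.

Subinterval widths: 0.5, 0.25, 0.75, 0.5.
g(0) = 3, g(0.5) = 1, g(0.75) = 0, g(1.5) = -3, g(2) = -5.
On each subinterval the trapezoid contributes (Δs_i/2)·[g(s_{i-1}) + g(s_i)].
Sum = -2.

-2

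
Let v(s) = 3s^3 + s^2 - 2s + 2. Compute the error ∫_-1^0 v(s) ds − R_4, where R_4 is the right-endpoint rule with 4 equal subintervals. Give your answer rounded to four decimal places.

0.0365

Exact integral: ∫_-1^0 v(s) ds ≈ 2.583333.
R_4 = 2.546875.
Error ≈ 2.583333 − 2.546875 ≈ 0.0365.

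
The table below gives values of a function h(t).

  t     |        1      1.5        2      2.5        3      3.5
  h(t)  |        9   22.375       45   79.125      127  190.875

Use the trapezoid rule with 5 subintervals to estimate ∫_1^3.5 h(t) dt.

Δt = 0.5.
T_5 = (0.5/2)·[9 + 2·22.375 + 2·45 + 2·79.125 + 2·127 + 190.875] = 186.71875.

186.71875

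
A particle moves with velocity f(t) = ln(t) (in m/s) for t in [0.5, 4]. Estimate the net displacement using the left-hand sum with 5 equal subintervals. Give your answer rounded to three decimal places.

Δt = (4 − 0.5)/5 = 0.7.
Left endpoints: 0.5, 1.2, 1.9, 2.6, 3.3.
f(0.5) ≈ -0.693, f(1.2) ≈ 0.182, f(1.9) ≈ 0.642, f(2.6) ≈ 0.956, f(3.3) ≈ 1.194.
Sum = Δt · [f(0.5) + f(1.2) + f(1.9) + f(2.6) + f(3.3)].
Sum ≈ 1.596.

1.596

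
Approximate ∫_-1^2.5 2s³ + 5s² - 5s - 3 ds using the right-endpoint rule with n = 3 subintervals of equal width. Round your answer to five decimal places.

55.15741

Δs = (2.5 − (-1))/3 = 7/6.
Right endpoints: 1/6, 4/3, 2.5.
f(1/6) = -199/54, f(4/3) = 107/27, f(2.5) = 47.
Sum = Δs · [f(1/6) + f(4/3) + f(2.5)].
Sum ≈ 55.15741.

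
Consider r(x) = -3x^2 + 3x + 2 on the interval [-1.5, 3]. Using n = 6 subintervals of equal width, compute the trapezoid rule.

-12.515625

Δx = (3 − (-1.5))/6 = 0.75.
r(-1.5) = -9.25, r(-0.75) = -1.9375, r(0) = 2, r(0.75) = 2.5625, r(1.5) = -0.25, r(2.25) = -6.4375, r(3) = -16.
T_6 = (Δx/2)·[r(x_0) + 2r(x_1) + ... + 2r(x_{5}) + r(x_6)].
Sum = -12.515625.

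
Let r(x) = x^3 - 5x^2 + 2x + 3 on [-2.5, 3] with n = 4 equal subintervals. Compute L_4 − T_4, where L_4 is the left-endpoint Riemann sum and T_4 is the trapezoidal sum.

L_4 ≈ -76.086914.
T_4 ≈ -48.672852.
L_4 − T_4 = -27.4140625.

-27.4140625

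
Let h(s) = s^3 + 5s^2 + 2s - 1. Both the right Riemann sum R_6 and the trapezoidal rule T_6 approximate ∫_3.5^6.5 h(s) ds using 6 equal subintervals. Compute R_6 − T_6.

96.9375

R_6 = 921.4375.
T_6 = 824.5.
R_6 − T_6 = 96.9375.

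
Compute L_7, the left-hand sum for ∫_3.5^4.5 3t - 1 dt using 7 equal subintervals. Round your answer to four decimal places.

Δt = (4.5 − 3.5)/7 = 1/7.
Left endpoints: 3.5, 51/14, 53/14, 55/14, 57/14, 59/14, 61/14.
f(3.5) = 9.5, f(51/14) = 139/14, f(53/14) = 145/14, f(55/14) = 151/14, f(57/14) = 157/14, f(59/14) = 163/14, f(61/14) = 169/14.
Sum = Δt · [f(3.5) + f(51/14) + f(53/14) + ...].
Sum ≈ 10.7857.

10.7857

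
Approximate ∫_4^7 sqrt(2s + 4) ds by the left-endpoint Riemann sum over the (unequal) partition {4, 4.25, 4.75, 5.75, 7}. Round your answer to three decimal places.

Subinterval widths: 0.25, 0.5, 1, 1.25.
Left endpoints: 4, 4.25, 4.75, 5.75.
f(4) ≈ 3.464, f(4.25) ≈ 3.536, f(4.75) ≈ 3.674, f(5.75) ≈ 3.937.
Sum = Σ Δs_i · f(s_i).
Sum ≈ 11.229.

11.229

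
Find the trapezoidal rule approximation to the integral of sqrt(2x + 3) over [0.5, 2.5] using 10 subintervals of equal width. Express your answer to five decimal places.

4.87532

Δx = (2.5 − 0.5)/10 = 0.2.
f(0.5) ≈ 2.00000, f(0.7) ≈ 2.09762, f(0.9) ≈ 2.19089, f(1.1) ≈ 2.28035, f(1.3) ≈ 2.36643, f(1.5) ≈ 2.44949, f(1.7) ≈ 2.52982, f(1.9) ≈ 2.60768, f(2.1) ≈ 2.68328, f(2.3) ≈ 2.75681, f(2.5) ≈ 2.82843.
T_10 = (Δx/2)·[f(x_0) + 2f(x_1) + ... + 2f(x_{9}) + f(x_10)].
Sum ≈ 4.87532.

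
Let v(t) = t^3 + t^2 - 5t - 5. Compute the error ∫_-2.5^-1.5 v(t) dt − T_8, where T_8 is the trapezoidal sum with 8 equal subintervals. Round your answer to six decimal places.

Exact integral: ∫_-2.5^-1.5 v(t) dt ≈ 0.58333333.
T_8 = 0.5703125.
Error ≈ 0.58333333 − 0.5703125 ≈ 0.013021.

0.013021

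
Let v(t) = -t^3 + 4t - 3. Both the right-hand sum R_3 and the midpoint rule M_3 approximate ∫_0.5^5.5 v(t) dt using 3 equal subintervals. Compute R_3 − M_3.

R_3 ≈ -326.458333.
M_3 ≈ -173.333333.
R_3 − M_3 = -153.125.

-153.125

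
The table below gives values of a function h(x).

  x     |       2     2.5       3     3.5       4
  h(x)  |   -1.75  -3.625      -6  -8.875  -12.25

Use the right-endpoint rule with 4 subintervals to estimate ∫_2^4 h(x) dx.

Δx = 0.5.
Sum = 0.5·[(-3.625) + (-6) + (-8.875) + (-12.25)] = -15.375.

-15.375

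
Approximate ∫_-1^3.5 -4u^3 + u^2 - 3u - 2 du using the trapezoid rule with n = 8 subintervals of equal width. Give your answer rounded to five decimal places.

Δu = (3.5 − (-1))/8 = 0.5625.
f(-1) = 6, f(-0.4375) = -165/1024, f(0.125) = -2.3671875, f(0.6875) = -5007/1024, f(1.25) = -12, f(1.8125) = -28641/1024, f(2.375) = -57.0703125, f(2.9375) = -106059/1024, f(3.5) = -171.75.
T_8 = (Δu/2)·[f(u_0) + 2f(u_1) + ... + 2f(u_{7}) + f(u_8)].
Sum ≈ -163.63477.

-163.63477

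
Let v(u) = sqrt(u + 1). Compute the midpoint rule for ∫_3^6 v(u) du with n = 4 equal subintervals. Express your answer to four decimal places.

7.0149

Δu = (6 − 3)/4 = 0.75.
Midpoints: 3.375, 4.125, 4.875, 5.625.
v(3.375) ≈ 2.0917, v(4.125) ≈ 2.2638, v(4.875) ≈ 2.4238, v(5.625) ≈ 2.5739.
Sum = Δu · [v(3.375) + v(4.125) + v(4.875) + v(5.625)].
Sum ≈ 7.0149.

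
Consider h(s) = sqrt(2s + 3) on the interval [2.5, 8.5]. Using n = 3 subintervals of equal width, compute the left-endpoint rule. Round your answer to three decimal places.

Δs = (8.5 − 2.5)/3 = 2.
Left endpoints: 2.5, 4.5, 6.5.
h(2.5) ≈ 2.828, h(4.5) ≈ 3.464, h(6.5) ≈ 4.000.
Sum = Δs · [h(2.5) + h(4.5) + h(6.5)].
Sum ≈ 20.585.

20.585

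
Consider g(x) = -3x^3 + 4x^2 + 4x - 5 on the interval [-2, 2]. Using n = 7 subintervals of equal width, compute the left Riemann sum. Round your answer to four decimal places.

Δx = (2 − (-2))/7 = 4/7.
Left endpoints: -2, -10/7, -6/7, -2/7, 2/7, 6/7, 10/7.
g(-2) = 27, g(-10/7) = 2125/343, g(-6/7) = -1235/343, g(-2/7) = -1971/343, g(2/7) = -1235/343, g(6/7) = -179/343, g(10/7) = 45/343.
Sum = Δx · [g(-2) + g(-10/7) + g(-6/7) + ...].
Sum ≈ 11.3469.

11.3469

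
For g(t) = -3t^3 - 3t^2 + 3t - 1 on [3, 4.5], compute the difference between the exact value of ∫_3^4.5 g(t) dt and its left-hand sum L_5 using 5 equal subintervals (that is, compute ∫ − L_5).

Exact integral: ∫_3^4.5 g(t) dt = -295.546875.
L_5 = -263.13.
Error = -295.546875 − (-263.13) = -32.416875.

-32.416875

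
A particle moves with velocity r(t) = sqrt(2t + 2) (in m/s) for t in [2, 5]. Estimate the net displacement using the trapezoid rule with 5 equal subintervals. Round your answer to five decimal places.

8.95384

Δt = (5 − 2)/5 = 0.6.
r(2) ≈ 2.44949, r(2.6) ≈ 2.68328, r(3.2) ≈ 2.89828, r(3.8) ≈ 3.09839, r(4.4) ≈ 3.28634, r(5) ≈ 3.46410.
T_5 = (Δt/2)·[r(t_0) + 2r(t_1) + ... + 2r(t_{4}) + r(t_5)].
Sum ≈ 8.95384.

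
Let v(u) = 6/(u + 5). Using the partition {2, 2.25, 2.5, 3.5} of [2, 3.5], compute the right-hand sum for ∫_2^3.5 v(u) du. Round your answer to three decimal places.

1.113

Subinterval widths: 0.25, 0.25, 1.
Right endpoints: 2.25, 2.5, 3.5.
v(2.25) = 24/29, v(2.5) = 0.8, v(3.5) = 12/17.
Sum = Σ Δu_i · v(u_i).
Sum ≈ 1.113.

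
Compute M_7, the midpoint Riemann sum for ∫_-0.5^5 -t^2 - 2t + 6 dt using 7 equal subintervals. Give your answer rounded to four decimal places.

Δt = (5 − (-0.5))/7 = 11/14.
Midpoints: -3/28, 19/28, 41/28, 2.25, 85/28, 107/28, 129/28.
f(-3/28) = 4863/784, f(19/28) = 3279/784, f(41/28) = 727/784, f(2.25) = -3.5625, f(85/28) = -7281/784, f(107/28) = -12737/784, f(129/28) = -19161/784.
Sum = Δt · [f(-3/28) + f(19/28) + f(41/28) + ...].
Sum ≈ -33.1754.

-33.1754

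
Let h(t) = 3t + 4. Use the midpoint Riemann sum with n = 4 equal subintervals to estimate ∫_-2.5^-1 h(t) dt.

Δt = (-1 − (-2.5))/4 = 0.375.
Midpoints: -2.3125, -1.9375, -1.5625, -1.1875.
h(-2.3125) = -2.9375, h(-1.9375) = -1.8125, h(-1.5625) = -0.6875, h(-1.1875) = 0.4375.
Sum = Δt · [h(-2.3125) + h(-1.9375) + h(-1.5625) + h(-1.1875)].
Sum = -1.875.

-1.875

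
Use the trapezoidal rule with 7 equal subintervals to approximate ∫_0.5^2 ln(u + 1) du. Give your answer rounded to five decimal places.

Δu = (2 − 0.5)/7 = 3/14.
f(0.5) ≈ 0.40547, f(5/7) ≈ 0.53900, f(13/14) ≈ 0.65678, f(8/7) ≈ 0.76214, f(19/14) ≈ 0.85745, f(11/7) ≈ 0.94446, f(25/14) ≈ 1.02450, f(2) ≈ 1.09861.
T_7 = (Δu/2)·[f(u_0) + 2f(u_1) + ... + 2f(u_{6}) + f(u_7)].
Sum ≈ 1.18637.

1.18637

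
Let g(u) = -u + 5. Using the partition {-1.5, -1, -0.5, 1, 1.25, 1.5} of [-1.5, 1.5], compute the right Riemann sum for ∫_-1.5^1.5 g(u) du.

Subinterval widths: 0.5, 0.5, 1.5, 0.25, 0.25.
Right endpoints: -1, -0.5, 1, 1.25, 1.5.
g(-1) = 6, g(-0.5) = 5.5, g(1) = 4, g(1.25) = 3.75, g(1.5) = 3.5.
Sum = Σ Δu_i · g(u_i).
Sum = 13.5625.

13.5625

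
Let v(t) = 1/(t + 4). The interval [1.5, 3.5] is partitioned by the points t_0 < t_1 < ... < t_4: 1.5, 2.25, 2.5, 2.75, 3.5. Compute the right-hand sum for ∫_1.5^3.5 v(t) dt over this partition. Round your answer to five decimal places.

0.29550

Subinterval widths: 0.75, 0.25, 0.25, 0.75.
Right endpoints: 2.25, 2.5, 2.75, 3.5.
v(2.25) = 0.16, v(2.5) = 2/13, v(2.75) = 4/27, v(3.5) = 2/15.
Sum = Σ Δt_i · v(t_i).
Sum ≈ 0.29550.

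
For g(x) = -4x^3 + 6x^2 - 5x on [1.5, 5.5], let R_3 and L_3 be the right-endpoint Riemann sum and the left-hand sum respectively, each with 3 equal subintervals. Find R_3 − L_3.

-672

R_3 ≈ -1032.6666667.
L_3 ≈ -360.6666667.
R_3 − L_3 = -672.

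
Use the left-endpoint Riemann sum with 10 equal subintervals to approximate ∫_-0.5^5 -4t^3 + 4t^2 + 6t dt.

-288.894375

Δt = (5 − (-0.5))/10 = 0.55.
Left endpoints: -0.5, 0.05, 0.6, 1.15, 1.7, 2.25, 2.8, 3.35, 3.9, 4.45.
f(-0.5) = -1.5, f(0.05) = 0.3095, f(0.6) = 4.176, f(1.15) = 6.1065, f(1.7) = 2.108, f(2.25) = -11.8125, f(2.8) = -39.648, f(3.35) = -85.3915, f(3.9) = -153.036, f(4.45) = -246.5745.
Sum = Δt · [f(-0.5) + f(0.05) + f(0.6) + ...].
Sum = -288.894375.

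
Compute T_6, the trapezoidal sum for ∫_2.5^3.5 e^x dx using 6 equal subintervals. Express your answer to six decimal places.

Δx = (3.5 − 2.5)/6 = 1/6.
f(2.5) ≈ 12.182494, f(8/3) ≈ 14.391916, f(17/6) ≈ 17.002040, f(3) ≈ 20.085537, f(19/6) ≈ 23.728258, f(10/3) ≈ 28.031625, f(3.5) ≈ 33.115452.
T_6 = (Δx/2)·[f(x_0) + 2f(x_1) + ... + 2f(x_{5}) + f(x_6)].
Sum ≈ 20.981392.

20.981392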